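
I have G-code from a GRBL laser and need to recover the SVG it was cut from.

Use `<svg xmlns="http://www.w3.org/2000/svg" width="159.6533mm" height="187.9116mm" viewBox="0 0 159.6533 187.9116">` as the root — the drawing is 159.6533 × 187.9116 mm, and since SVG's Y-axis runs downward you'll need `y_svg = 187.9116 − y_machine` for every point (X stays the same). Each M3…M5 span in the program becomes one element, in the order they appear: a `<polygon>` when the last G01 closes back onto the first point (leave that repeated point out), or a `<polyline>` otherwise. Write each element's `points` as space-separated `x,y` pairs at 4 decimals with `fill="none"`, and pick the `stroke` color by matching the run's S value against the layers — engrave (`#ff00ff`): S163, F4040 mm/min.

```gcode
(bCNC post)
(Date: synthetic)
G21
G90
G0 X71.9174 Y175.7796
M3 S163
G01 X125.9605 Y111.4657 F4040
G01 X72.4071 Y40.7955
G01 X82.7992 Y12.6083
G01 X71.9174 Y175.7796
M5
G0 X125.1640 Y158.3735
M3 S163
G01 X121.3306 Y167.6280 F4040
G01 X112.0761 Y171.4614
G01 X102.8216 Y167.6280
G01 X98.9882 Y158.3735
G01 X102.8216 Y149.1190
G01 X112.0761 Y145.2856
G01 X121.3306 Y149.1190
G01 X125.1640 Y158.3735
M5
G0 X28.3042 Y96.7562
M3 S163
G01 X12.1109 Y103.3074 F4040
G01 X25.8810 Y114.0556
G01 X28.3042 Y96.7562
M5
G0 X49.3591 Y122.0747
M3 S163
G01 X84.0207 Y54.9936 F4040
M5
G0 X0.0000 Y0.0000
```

Each laser-on run becomes one SVG element. Flip Y back into SVG space with y_svg = 187.9116 − y_machine. Every run uses S163, so all elements get stroke `#ff00ff` (engrave).

Run 1: The run returns to its start, so emit a `<polygon>` with points (Y-flipped): 71.9174,12.1320 125.9605,76.4459 72.4071,147.1161 82.7992,175.3033.

Run 2: The run returns to its start, so emit a `<polygon>` with points (Y-flipped): 125.1640,29.5381 121.3306,20.2836 112.0761,16.4502 102.8216,20.2836 98.9882,29.5381 102.8216,38.7926 112.0761,42.6260 121.3306,38.7926.

Run 3: The run returns to its start, so emit a `<polygon>` with points (Y-flipped): 28.3042,91.1554 12.1109,84.6042 25.8810,73.8560.

Run 4: The run is open, so emit a `<polyline>` with points (Y-flipped): 49.3591,65.8369 84.0207,132.9180.

<svg xmlns="http://www.w3.org/2000/svg" width="159.6533mm" height="187.9116mm" viewBox="0 0 159.6533 187.9116">
  <polygon points="71.9174,12.1320 125.9605,76.4459 72.4071,147.1161 82.7992,175.3033" fill="none" stroke="#ff00ff"/>
  <polygon points="125.1640,29.5381 121.3306,20.2836 112.0761,16.4502 102.8216,20.2836 98.9882,29.5381 102.8216,38.7926 112.0761,42.6260 121.3306,38.7926" fill="none" stroke="#ff00ff"/>
  <polygon points="28.3042,91.1554 12.1109,84.6042 25.8810,73.8560" fill="none" stroke="#ff00ff"/>
  <polyline points="49.3591,65.8369 84.0207,132.9180" fill="none" stroke="#ff00ff"/>
</svg>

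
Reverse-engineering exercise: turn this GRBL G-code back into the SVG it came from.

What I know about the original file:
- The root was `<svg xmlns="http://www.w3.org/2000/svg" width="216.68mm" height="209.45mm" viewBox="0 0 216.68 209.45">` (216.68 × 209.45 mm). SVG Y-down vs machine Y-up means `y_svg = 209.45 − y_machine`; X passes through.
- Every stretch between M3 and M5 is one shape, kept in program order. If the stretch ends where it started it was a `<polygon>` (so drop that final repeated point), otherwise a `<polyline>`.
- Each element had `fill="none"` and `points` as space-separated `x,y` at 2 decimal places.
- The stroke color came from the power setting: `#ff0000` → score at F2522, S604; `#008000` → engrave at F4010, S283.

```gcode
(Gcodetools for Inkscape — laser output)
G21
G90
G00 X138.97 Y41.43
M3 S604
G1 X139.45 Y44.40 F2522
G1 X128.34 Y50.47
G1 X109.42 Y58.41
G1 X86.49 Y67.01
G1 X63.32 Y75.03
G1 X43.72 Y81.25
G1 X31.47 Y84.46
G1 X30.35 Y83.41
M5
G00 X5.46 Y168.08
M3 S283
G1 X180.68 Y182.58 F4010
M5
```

y_svg = 209.45 − y_m.

[1] S604→`#ff0000` (score); open run; points: 138.97,168.02 139.45,165.05 128.34,158.98 109.42,151.04 86.49,142.44 63.32,134.42 43.72,128.20 31.47,124.99 30.35,126.04

[2] S283→`#008000` (engrave); open run; points: 5.46,41.37 180.68,26.87

<svg xmlns="http://www.w3.org/2000/svg" width="216.68mm" height="209.45mm" viewBox="0 0 216.68 209.45">
  <polyline points="138.97,168.02 139.45,165.05 128.34,158.98 109.42,151.04 86.49,142.44 63.32,134.42 43.72,128.20 31.47,124.99 30.35,126.04" fill="none" stroke="#ff0000"/>
  <polyline points="5.46,41.37 180.68,26.87" fill="none" stroke="#008000"/>
</svg>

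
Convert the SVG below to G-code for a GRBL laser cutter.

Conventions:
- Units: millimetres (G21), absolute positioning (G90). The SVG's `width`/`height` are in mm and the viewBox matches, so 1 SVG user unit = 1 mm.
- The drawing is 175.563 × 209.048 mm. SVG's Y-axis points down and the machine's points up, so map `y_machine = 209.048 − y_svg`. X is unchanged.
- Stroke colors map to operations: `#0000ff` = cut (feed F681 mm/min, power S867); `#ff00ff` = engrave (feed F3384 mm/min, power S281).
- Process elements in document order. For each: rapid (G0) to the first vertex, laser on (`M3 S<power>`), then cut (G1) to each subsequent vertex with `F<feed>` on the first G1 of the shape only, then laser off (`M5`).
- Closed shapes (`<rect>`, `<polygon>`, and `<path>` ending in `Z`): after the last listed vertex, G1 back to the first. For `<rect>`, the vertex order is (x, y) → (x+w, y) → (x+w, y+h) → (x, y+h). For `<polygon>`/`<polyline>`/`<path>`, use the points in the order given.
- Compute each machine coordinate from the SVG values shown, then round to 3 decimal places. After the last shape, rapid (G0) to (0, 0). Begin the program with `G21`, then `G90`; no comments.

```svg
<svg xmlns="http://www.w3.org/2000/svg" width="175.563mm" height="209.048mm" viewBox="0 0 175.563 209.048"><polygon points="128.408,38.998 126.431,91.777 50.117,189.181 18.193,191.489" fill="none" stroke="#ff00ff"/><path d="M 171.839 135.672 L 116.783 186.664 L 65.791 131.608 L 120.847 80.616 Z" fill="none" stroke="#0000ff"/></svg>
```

G21
G90
G0 X128.408 Y170.050
M3 S281
G1 X126.431 Y117.271 F3384
G1 X50.117 Y19.867
G1 X18.193 Y17.559
G1 X128.408 Y170.050
M5
G0 X171.839 Y73.376
M3 S867
G1 X116.783 Y22.384 F681
G1 X65.791 Y77.440
G1 X120.847 Y128.432
G1 X171.839 Y73.376
M5
G0 X0.000 Y0.000

viewBox `0 0 175.563 209.048` with mm width/height → 1 unit = 1 mm. Flip: y_m = 209.048 − y_svg.

**Shape 1** — `<polygon>` closed polygon, stroke `#ff00ff` → engrave (S281, F3384). Machine vertices: (128.408,170.050) → (126.431,117.271) → (50.117,19.867) → (18.193,17.559) → (128.408,170.050). Closed: final G1 returns to the first vertex.

**Shape 2** — `<path>` regular polygon, stroke `#0000ff` → cut (S867, F681). Machine vertices: (171.839,73.376) → (116.783,22.384) → (65.791,77.440) → (120.847,128.432) → (171.839,73.376). Closed: final G1 returns to the first vertex.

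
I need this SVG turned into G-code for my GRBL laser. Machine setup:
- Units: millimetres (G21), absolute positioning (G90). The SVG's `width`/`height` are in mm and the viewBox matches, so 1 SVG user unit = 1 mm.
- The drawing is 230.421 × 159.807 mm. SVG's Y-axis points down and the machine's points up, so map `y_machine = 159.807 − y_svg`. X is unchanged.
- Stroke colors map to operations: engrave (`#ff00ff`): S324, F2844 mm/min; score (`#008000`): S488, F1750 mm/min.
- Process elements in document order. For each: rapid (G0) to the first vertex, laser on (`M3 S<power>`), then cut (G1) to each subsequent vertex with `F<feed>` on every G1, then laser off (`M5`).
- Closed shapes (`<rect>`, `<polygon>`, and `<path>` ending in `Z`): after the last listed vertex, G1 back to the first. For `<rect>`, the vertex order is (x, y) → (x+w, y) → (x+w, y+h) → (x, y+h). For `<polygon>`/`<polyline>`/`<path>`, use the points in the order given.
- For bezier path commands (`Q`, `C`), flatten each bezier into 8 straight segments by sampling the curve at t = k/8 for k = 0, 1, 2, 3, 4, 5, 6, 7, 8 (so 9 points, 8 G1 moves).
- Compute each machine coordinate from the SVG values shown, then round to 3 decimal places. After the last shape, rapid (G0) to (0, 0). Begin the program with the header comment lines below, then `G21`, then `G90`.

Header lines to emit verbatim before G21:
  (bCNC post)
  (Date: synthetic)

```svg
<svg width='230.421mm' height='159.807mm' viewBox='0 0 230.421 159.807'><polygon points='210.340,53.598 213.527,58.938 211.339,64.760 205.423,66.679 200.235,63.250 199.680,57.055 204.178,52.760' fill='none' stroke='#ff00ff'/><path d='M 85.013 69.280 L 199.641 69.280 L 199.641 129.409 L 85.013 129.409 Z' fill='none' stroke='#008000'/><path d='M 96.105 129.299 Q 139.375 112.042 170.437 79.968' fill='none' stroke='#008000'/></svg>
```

Since the viewBox matches the mm dimensions, user units are millimetres directly. The only transform is the Y-flip y_m = 159.807 − y_svg.

Shape 1 is a regular polygon drawn with `<polygon>`. Its stroke #ff00ff means engrave at S324, F2844. After flipping Y the toolpath is (210.340,106.209) → (213.527,100.869) → (211.339,95.047) → (205.423,93.128) → (200.235,96.557) → (199.680,102.752) → (204.178,107.047) → (210.340,106.209), returning to the start.

Shape 2 is a rectangle drawn with `<path>`. Its stroke #008000 means score at S488, F1750. After flipping Y the toolpath is (85.013,90.527) → (199.641,90.527) → (199.641,30.398) → (85.013,30.398) → (85.013,90.527), returning to the start.

Shape 3 is a quadratic bezier drawn with `<path>`. Its stroke #008000 means score at S488, F1750. After flipping Y the toolpath is (96.105,30.508) → (106.732,35.054) → (116.977,40.063) → (126.841,45.534) → (136.323,51.469) → (145.424,57.867) → (154.143,64.728) → (162.481,72.052) → (170.437,79.839).

(bCNC post)
(Date: synthetic)
G21
G90
G0 X210.340 Y106.209
M3 S324
G1 X213.527 Y100.869 F2844
G1 X211.339 Y95.047 F2844
G1 X205.423 Y93.128 F2844
G1 X200.235 Y96.557 F2844
G1 X199.680 Y102.752 F2844
G1 X204.178 Y107.047 F2844
G1 X210.340 Y106.209 F2844
M5
G0 X85.013 Y90.527
M3 S488
G1 X199.641 Y90.527 F1750
G1 X199.641 Y30.398 F1750
G1 X85.013 Y30.398 F1750
G1 X85.013 Y90.527 F1750
M5
G0 X96.105 Y30.508
M3 S488
G1 X106.732 Y35.054 F1750
G1 X116.977 Y40.063 F1750
G1 X126.841 Y45.534 F1750
G1 X136.323 Y51.469 F1750
G1 X145.424 Y57.867 F1750
G1 X154.143 Y64.728 F1750
G1 X162.481 Y72.052 F1750
G1 X170.437 Y79.839 F1750
M5
G0 X0.000 Y0.000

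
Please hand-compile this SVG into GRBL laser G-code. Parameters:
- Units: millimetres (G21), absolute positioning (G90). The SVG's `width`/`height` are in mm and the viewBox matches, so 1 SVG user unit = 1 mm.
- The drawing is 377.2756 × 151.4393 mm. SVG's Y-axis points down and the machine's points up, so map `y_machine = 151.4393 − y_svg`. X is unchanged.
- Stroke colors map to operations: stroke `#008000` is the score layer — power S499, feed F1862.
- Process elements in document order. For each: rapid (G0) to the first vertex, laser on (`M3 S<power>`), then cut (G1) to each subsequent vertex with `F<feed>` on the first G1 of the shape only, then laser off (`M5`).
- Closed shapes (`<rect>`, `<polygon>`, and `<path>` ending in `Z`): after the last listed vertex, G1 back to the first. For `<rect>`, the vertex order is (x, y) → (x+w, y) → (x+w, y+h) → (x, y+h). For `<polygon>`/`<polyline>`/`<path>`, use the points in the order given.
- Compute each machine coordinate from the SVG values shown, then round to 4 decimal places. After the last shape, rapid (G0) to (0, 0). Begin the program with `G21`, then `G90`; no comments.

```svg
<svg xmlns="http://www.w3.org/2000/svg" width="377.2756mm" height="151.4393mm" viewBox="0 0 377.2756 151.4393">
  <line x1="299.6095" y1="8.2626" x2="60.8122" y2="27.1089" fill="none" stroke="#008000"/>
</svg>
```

1 u = 1 mm; y_m = 151.4393 − y.

[1] `<line>` line segment, #008000→score S499 F1862: (299.6095,143.1767) → (60.8122,124.3304)

G21
G90
G0 X299.6095 Y143.1767
M3 S499
G1 X60.8122 Y124.3304 F1862
M5
G0 X0.0000 Y0.0000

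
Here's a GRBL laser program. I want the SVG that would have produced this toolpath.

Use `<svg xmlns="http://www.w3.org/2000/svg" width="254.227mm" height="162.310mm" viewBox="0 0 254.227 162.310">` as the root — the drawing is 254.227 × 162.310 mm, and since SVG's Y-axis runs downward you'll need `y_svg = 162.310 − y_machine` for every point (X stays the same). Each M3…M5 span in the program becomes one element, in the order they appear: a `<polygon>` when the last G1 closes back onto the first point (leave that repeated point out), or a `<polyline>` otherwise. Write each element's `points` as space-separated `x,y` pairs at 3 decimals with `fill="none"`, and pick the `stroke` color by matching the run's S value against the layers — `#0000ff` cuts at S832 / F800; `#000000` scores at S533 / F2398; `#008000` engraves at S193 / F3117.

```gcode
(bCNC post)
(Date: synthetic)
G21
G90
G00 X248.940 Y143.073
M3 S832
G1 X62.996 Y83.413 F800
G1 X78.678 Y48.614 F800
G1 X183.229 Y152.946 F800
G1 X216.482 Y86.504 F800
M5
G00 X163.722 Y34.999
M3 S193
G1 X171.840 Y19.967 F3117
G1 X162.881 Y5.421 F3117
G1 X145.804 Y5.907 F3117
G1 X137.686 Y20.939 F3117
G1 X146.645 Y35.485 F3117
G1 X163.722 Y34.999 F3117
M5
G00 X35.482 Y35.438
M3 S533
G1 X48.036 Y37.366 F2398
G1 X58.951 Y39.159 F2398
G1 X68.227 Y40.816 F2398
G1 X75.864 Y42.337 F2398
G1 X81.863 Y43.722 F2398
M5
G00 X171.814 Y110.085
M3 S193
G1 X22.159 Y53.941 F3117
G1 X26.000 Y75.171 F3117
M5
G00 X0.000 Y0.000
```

Machine Y-up, SVG Y-down with viewBox height 162.310, so y_svg = 162.310 − y_machine; X carries over.

Run 1: power S832 maps to stroke `#0000ff` (cut). The run is open, so emit a `<polyline>` with points (Y-flipped): 248.940,19.237 62.996,78.897 78.678,113.696 183.229,9.364 216.482,75.806.

Run 2: S193 ⇒ engrave layer `#008000`. The run returns to its start, so emit a `<polygon>` with points (Y-flipped): 163.722,127.311 171.840,142.343 162.881,156.889 145.804,156.403 137.686,141.371 146.645,126.825.

Run 3: power S533 maps to stroke `#000000` (score). The run is open, so emit a `<polyline>` with points (Y-flipped): 35.482,126.872 48.036,124.944 58.951,123.151 68.227,121.494 75.864,119.973 81.863,118.588.

Run 4: the run's S193 means `#008000` (engrave). The run is open, so emit a `<polyline>` with points (Y-flipped): 171.814,52.225 22.159,108.369 26.000,87.139.

<svg xmlns="http://www.w3.org/2000/svg" width="254.227mm" height="162.310mm" viewBox="0 0 254.227 162.310">
  <polyline points="248.940,19.237 62.996,78.897 78.678,113.696 183.229,9.364 216.482,75.806" fill="none" stroke="#0000ff"/>
  <polygon points="163.722,127.311 171.840,142.343 162.881,156.889 145.804,156.403 137.686,141.371 146.645,126.825" fill="none" stroke="#008000"/>
  <polyline points="35.482,126.872 48.036,124.944 58.951,123.151 68.227,121.494 75.864,119.973 81.863,118.588" fill="none" stroke="#000000"/>
  <polyline points="171.814,52.225 22.159,108.369 26.000,87.139" fill="none" stroke="#008000"/>
</svg>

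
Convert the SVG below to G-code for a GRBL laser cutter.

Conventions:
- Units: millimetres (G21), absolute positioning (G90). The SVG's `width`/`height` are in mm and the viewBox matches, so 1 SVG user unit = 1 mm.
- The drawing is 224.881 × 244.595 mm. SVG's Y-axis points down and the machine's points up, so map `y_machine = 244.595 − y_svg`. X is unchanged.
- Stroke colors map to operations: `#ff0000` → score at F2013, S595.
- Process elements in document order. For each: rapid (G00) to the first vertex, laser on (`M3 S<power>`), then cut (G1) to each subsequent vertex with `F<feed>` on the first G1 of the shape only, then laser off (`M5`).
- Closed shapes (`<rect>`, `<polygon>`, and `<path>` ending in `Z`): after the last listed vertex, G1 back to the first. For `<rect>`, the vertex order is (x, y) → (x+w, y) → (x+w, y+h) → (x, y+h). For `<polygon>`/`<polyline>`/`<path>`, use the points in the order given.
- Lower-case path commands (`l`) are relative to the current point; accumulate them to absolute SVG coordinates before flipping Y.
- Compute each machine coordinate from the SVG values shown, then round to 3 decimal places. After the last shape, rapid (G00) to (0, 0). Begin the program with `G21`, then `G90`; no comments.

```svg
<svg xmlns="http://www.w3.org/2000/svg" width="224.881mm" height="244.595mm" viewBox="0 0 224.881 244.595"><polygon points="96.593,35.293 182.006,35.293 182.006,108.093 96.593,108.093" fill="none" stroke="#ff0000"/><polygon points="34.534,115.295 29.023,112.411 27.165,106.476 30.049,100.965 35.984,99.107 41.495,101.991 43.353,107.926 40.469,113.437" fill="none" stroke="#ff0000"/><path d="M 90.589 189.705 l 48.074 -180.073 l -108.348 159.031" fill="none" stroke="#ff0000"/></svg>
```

G21
G90
G00 X96.593 Y209.302
M3 S595
G1 X182.006 Y209.302 F2013
G1 X182.006 Y136.502
G1 X96.593 Y136.502
G1 X96.593 Y209.302
M5
G00 X34.534 Y129.300
M3 S595
G1 X29.023 Y132.184 F2013
G1 X27.165 Y138.119
G1 X30.049 Y143.630
G1 X35.984 Y145.488
G1 X41.495 Y142.604
G1 X43.353 Y136.669
G1 X40.469 Y131.158
G1 X34.534 Y129.300
M5
G00 X90.589 Y54.890
M3 S595
G1 X138.663 Y234.963 F2013
G1 X30.315 Y75.932
M5
G00 X0.000 Y0.000

Since the viewBox matches the mm dimensions, user units are millimetres directly. The only transform is the Y-flip y_m = 244.595 − y_svg.

Shape 1 is a rectangle drawn with `<polygon>`. Its stroke #ff0000 means score at S595, F2013. After flipping Y the toolpath is (96.593,209.302) → (182.006,209.302) → (182.006,136.502) → (96.593,136.502) → (96.593,209.302), returning to the start.

Shape 2 is a regular polygon drawn with `<polygon>`. Its stroke #ff0000 means score at S595, F2013. After flipping Y the toolpath is (34.534,129.300) → (29.023,132.184) → (27.165,138.119) → (30.049,143.630) → (35.984,145.488) → (41.495,142.604) → (43.353,136.669) → (40.469,131.158) → (34.534,129.300), returning to the start.

Shape 3 is a open polyline drawn with `<path>`. Its stroke #ff0000 means score at S595, F2013. After flipping Y the toolpath is (90.589,54.890) → (138.663,234.963) → (30.315,75.932).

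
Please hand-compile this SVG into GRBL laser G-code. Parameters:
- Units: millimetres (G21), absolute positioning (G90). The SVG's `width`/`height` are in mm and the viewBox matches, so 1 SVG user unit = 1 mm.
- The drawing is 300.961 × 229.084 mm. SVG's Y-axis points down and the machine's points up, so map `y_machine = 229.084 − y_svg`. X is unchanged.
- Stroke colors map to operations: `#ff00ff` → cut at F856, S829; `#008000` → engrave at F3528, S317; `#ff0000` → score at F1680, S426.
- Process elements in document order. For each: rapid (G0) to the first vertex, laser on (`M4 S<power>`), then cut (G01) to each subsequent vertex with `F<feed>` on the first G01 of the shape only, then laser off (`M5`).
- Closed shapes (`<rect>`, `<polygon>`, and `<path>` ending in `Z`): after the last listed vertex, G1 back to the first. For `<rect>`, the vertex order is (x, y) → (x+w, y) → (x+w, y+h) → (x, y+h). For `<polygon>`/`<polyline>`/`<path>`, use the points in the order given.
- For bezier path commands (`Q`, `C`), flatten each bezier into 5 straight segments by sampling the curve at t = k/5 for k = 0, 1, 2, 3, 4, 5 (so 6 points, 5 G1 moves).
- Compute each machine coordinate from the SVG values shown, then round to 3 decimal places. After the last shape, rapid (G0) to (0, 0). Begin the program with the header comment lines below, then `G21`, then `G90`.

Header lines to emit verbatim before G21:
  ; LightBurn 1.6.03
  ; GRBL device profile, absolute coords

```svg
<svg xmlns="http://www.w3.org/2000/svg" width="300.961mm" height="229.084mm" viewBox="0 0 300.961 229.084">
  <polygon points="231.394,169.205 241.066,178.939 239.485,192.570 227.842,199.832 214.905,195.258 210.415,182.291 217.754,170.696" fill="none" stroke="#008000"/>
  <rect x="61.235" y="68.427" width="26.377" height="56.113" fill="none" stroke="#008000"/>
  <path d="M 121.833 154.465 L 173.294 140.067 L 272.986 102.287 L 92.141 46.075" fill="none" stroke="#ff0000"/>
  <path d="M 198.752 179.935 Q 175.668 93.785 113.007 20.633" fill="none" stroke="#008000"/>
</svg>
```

; LightBurn 1.6.03
; GRBL device profile, absolute coords
G21
G90
G0 X231.394 Y59.879
M4 S317
G01 X241.066 Y50.145 F3528
G01 X239.485 Y36.514
G01 X227.842 Y29.252
G01 X214.905 Y33.826
G01 X210.415 Y46.793
G01 X217.754 Y58.388
G01 X231.394 Y59.879
M5
G0 X61.235 Y160.657
M4 S317
G01 X87.612 Y160.657 F3528
G01 X87.612 Y104.544
G01 X61.235 Y104.544
G01 X61.235 Y160.657
M5
G0 X121.833 Y74.619
M4 S426
G01 X173.294 Y89.017 F1680
G01 X272.986 Y126.797
G01 X92.141 Y183.009
M5
G0 X198.752 Y49.149
M4 S317
G01 X187.935 Y83.089 F3528
G01 X173.952 Y115.989
G01 X156.803 Y147.850
G01 X136.488 Y178.670
G01 X113.007 Y208.451
M5
G0 X0.000 Y0.000

1 u = 1 mm; y_m = 229.084 − y.

[1] `<polygon>` regular polygon, #008000→engrave S317 F3528: (231.394,59.879) → (241.066,50.145) → (239.485,36.514) → (227.842,29.252) → (214.905,33.826) → (210.415,46.793) → (217.754,58.388) → (231.394,59.879) (closed)

[2] `<rect>` rectangle, #008000→engrave S317 F3528: (61.235,160.657) → (87.612,160.657) → (87.612,104.544) → (61.235,104.544) → (61.235,160.657) (closed)

[3] `<path>` open polyline, #ff0000→score S426 F1680: (121.833,74.619) → (173.294,89.017) → (272.986,126.797) → (92.141,183.009)

[4] `<path>` quadratic bezier, #008000→engrave S317 F3528: (198.752,49.149) → (187.935,83.089) → (173.952,115.989) → (156.803,147.850) → (136.488,178.670) → (113.007,208.451)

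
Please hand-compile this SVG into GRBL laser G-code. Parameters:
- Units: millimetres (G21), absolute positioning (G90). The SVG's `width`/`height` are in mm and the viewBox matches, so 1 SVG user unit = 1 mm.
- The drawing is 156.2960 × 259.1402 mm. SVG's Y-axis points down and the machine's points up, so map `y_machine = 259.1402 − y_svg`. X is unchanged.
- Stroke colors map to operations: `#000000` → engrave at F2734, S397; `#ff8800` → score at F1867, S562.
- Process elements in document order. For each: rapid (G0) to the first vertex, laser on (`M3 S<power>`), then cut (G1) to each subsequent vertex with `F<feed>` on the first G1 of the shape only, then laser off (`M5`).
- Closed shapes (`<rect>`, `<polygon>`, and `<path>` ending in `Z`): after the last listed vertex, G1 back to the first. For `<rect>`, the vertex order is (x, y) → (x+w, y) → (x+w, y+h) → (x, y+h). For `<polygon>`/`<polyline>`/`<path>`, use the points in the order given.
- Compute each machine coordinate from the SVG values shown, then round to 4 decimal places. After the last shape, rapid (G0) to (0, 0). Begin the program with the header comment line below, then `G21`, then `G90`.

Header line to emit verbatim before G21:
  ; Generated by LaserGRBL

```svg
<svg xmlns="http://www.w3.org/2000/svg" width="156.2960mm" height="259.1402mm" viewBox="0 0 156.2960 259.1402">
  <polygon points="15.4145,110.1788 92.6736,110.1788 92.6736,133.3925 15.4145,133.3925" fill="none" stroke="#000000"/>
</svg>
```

1 u = 1 mm; y_m = 259.1402 − y.

[1] `<polygon>` rectangle, #000000→engrave S397 F2734: (15.4145,148.9614) → (92.6736,148.9614) → (92.6736,125.7477) → (15.4145,125.7477) → (15.4145,148.9614) (closed)

; Generated by LaserGRBL
G21
G90
G0 X15.4145 Y148.9614
M3 S397
G1 X92.6736 Y148.9614 F2734
G1 X92.6736 Y125.7477
G1 X15.4145 Y125.7477
G1 X15.4145 Y148.9614
M5
G0 X0.0000 Y0.0000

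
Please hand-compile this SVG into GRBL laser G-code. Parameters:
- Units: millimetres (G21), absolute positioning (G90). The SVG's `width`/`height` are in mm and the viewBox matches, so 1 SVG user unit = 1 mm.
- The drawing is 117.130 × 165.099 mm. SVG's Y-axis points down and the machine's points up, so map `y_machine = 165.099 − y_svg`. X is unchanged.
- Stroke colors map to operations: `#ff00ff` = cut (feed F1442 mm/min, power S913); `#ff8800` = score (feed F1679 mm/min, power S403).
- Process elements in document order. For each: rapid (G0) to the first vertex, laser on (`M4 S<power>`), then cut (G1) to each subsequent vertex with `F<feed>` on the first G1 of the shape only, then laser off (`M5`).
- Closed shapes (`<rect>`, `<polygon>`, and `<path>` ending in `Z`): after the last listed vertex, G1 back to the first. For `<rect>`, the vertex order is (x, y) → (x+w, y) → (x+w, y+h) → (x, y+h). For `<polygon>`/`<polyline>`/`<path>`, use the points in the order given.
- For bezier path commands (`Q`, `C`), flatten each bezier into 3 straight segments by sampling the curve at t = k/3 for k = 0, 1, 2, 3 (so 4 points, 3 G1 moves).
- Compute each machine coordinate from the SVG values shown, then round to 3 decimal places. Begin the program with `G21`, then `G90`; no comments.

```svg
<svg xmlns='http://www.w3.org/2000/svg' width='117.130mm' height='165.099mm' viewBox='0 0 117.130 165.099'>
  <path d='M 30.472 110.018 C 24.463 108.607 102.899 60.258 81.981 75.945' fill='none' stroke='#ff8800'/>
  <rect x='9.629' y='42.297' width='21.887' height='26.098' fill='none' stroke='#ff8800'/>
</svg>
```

1 u = 1 mm; y_m = 165.099 − y.

[1] `<path>` cubic bezier, #ff8800→score S403 F1679: (30.472,55.081) → (45.804,68.028) → (76.588,87.606) → (81.981,89.154)

[2] `<rect>` rectangle, #ff8800→score S403 F1679: (9.629,122.802) → (31.516,122.802) → (31.516,96.704) → (9.629,96.704) → (9.629,122.802) (closed)

G21
G90
G0 X30.472 Y55.081
M4 S403
G1 X45.804 Y68.028 F1679
G1 X76.588 Y87.606
G1 X81.981 Y89.154
M5
G0 X9.629 Y122.802
M4 S403
G1 X31.516 Y122.802 F1679
G1 X31.516 Y96.704
G1 X9.629 Y96.704
G1 X9.629 Y122.802
M5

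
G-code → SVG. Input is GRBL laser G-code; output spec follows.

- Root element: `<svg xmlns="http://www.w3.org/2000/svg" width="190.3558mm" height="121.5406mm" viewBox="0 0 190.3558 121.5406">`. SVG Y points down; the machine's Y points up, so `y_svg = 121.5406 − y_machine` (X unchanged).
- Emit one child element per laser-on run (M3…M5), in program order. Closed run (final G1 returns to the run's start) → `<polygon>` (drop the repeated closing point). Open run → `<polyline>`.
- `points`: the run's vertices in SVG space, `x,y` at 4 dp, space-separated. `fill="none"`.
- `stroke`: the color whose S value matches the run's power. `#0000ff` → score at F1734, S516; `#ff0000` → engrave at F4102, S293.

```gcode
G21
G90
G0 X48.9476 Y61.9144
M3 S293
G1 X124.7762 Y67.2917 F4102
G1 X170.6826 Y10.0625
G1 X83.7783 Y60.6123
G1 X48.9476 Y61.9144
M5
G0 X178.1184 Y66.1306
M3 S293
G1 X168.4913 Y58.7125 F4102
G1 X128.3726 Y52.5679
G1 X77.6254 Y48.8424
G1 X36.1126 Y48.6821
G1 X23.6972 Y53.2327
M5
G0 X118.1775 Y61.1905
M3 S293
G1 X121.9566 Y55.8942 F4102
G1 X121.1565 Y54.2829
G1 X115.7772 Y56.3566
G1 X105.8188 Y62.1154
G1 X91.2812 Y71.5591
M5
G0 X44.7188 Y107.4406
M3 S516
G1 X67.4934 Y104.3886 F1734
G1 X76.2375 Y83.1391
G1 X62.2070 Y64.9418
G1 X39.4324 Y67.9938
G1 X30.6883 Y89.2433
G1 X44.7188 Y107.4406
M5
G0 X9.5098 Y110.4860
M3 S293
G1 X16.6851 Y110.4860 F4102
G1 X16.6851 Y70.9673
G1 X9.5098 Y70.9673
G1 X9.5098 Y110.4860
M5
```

<svg xmlns="http://www.w3.org/2000/svg" width="190.3558mm" height="121.5406mm" viewBox="0 0 190.3558 121.5406">
  <polygon points="48.9476,59.6262 124.7762,54.2489 170.6826,111.4781 83.7783,60.9283" fill="none" stroke="#ff0000"/>
  <polyline points="178.1184,55.4100 168.4913,62.8281 128.3726,68.9727 77.6254,72.6982 36.1126,72.8585 23.6972,68.3079" fill="none" stroke="#ff0000"/>
  <polyline points="118.1775,60.3501 121.9566,65.6464 121.1565,67.2577 115.7772,65.1840 105.8188,59.4252 91.2812,49.9815" fill="none" stroke="#ff0000"/>
  <polygon points="44.7188,14.1000 67.4934,17.1520 76.2375,38.4015 62.2070,56.5988 39.4324,53.5468 30.6883,32.2973" fill="none" stroke="#0000ff"/>
  <polygon points="9.5098,11.0546 16.6851,11.0546 16.6851,50.5733 9.5098,50.5733" fill="none" stroke="#ff0000"/>
</svg>

Each laser-on run becomes one SVG element. Flip Y back into SVG space with y_svg = 121.5406 − y_machine.

Run 1: the run's S293 means `#ff0000` (engrave). The run returns to its start, so emit a `<polygon>` with points (Y-flipped): 48.9476,59.6262 124.7762,54.2489 170.6826,111.4781 83.7783,60.9283.

Run 2: the run's S293 means `#ff0000` (engrave). The run is open, so emit a `<polyline>` with points (Y-flipped): 178.1184,55.4100 168.4913,62.8281 128.3726,68.9727 77.6254,72.6982 36.1126,72.8585 23.6972,68.3079.

Run 3: power S293 maps to stroke `#ff0000` (engrave). The run is open, so emit a `<polyline>` with points (Y-flipped): 118.1775,60.3501 121.9566,65.6464 121.1565,67.2577 115.7772,65.1840 105.8188,59.4252 91.2812,49.9815.

Run 4: power S516 maps to stroke `#0000ff` (score). The run returns to its start, so emit a `<polygon>` with points (Y-flipped): 44.7188,14.1000 67.4934,17.1520 76.2375,38.4015 62.2070,56.5988 39.4324,53.5468 30.6883,32.2973.

Run 5: the run's S293 means `#ff0000` (engrave). The run returns to its start, so emit a `<polygon>` with points (Y-flipped): 9.5098,11.0546 16.6851,11.0546 16.6851,50.5733 9.5098,50.5733.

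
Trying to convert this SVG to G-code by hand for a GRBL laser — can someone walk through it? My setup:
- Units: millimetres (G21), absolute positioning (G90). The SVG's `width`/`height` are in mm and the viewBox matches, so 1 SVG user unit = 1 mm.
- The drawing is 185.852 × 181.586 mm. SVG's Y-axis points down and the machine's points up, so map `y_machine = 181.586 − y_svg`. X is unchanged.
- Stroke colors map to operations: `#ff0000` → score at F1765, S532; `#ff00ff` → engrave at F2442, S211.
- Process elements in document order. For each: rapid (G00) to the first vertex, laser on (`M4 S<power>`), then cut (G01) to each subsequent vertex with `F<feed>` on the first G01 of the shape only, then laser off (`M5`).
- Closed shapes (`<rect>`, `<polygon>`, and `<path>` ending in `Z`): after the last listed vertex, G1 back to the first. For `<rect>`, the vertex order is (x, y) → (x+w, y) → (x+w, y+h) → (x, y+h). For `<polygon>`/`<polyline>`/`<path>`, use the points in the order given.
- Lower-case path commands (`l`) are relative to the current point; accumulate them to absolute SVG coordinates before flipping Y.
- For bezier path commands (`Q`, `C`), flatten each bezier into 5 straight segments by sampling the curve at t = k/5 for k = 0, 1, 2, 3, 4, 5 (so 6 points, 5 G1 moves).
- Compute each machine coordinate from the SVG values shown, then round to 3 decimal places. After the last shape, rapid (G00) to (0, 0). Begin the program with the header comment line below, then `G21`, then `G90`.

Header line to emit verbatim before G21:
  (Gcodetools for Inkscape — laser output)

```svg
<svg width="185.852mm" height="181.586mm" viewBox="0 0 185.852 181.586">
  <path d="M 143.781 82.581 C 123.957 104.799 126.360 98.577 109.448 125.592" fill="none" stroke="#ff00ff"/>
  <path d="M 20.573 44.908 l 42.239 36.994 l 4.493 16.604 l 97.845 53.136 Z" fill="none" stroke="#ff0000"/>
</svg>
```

(Gcodetools for Inkscape — laser output)
G21
G90
G00 X143.781 Y99.005
M4 S211
G01 X134.222 Y88.594 F2442
G01 X128.002 Y82.047
G01 X123.130 Y76.406
G01 X117.610 Y68.708
G01 X109.448 Y55.994
M5
G00 X20.573 Y136.678
M4 S532
G01 X62.812 Y99.684 F1765
G01 X67.305 Y83.080
G01 X165.150 Y29.944
G01 X20.573 Y136.678
M5
G00 X0.000 Y0.000

viewBox `0 0 185.852 181.586` with mm width/height → 1 unit = 1 mm. Flip: y_m = 181.586 − y_svg.

**Shape 1** — `<path>` cubic bezier, stroke `#ff00ff` → engrave (S211, F2442). Control points (SVG): P0=(143.781,82.581), P1=(123.957,104.799), P2=(126.360,98.577), P3=(109.448,125.592); sampled at t=k/5. Machine vertices: (143.781,99.005) → (134.222,88.594) → (128.002,82.047) → (123.130,76.406) → (117.610,68.708) → (109.448,55.994). Open path.

**Shape 2** — `<path>` closed polygon, stroke `#ff0000` → score (S532, F1765). Machine vertices: (20.573,136.678) → (62.812,99.684) → (67.305,83.080) → (165.150,29.944) → (20.573,136.678). Closed: final G1 returns to the first vertex.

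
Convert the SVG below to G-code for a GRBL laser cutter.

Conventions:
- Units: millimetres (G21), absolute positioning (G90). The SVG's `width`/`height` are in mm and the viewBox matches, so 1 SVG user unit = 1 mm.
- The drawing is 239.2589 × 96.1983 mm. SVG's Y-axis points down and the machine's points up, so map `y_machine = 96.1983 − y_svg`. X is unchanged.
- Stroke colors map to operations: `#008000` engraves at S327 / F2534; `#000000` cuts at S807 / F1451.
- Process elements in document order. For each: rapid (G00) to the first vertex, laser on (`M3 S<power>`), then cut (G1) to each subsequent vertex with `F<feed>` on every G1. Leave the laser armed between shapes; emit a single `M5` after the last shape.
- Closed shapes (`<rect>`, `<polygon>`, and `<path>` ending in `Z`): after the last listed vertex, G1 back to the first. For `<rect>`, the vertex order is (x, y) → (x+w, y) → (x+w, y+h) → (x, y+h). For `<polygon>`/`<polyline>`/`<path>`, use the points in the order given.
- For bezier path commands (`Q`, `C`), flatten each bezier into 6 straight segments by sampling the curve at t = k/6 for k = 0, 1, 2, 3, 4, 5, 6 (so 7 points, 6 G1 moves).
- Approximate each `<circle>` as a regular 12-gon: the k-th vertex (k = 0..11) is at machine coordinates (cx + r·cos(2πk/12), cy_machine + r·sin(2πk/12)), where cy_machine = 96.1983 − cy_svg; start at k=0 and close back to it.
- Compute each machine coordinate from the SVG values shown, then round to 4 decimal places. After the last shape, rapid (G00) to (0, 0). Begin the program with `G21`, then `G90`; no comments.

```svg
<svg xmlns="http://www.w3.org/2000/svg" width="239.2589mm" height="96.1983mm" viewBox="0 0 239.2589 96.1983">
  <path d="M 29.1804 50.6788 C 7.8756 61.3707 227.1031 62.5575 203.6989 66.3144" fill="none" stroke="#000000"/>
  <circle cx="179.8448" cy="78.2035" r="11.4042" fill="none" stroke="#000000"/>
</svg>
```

Since the viewBox matches the mm dimensions, user units are millimetres directly. The only transform is the Y-flip y_m = 96.1983 − y_svg.

Shape 1 is a cubic bezier drawn with `<path>`. Its stroke #000000 means cut at S807, F1451. After flipping Y the toolpath is (29.1804,45.5195) → (36.3355,40.9097) → (70.1581,37.5487) → (117.2269,35.1011) → (164.1208,33.2313) → (197.4186,31.6041) → (203.6989,29.8839).

Shape 2 is a circle drawn with `<circle>`. Its stroke #000000 means cut at S807, F1451. After flipping Y the toolpath is (191.2490,17.9948) → (189.7211,23.6969) → (185.5469,27.8711) → (179.8448,29.3990) → (174.1427,27.8711) → (169.9685,23.6969) → (168.4406,17.9948) → (169.9685,12.2927) → (174.1427,8.1185) → (179.8448,6.5906) → (185.5469,8.1185) → (189.7211,12.2927) → (191.2490,17.9948), returning to the start.

G21
G90
G00 X29.1804 Y45.5195
M3 S807
G1 X36.3355 Y40.9097 F1451
G1 X70.1581 Y37.5487 F1451
G1 X117.2269 Y35.1011 F1451
G1 X164.1208 Y33.2313 F1451
G1 X197.4186 Y31.6041 F1451
G1 X203.6989 Y29.8839 F1451
G00 X191.2490 Y17.9948
M3 S807
G1 X189.7211 Y23.6969 F1451
G1 X185.5469 Y27.8711 F1451
G1 X179.8448 Y29.3990 F1451
G1 X174.1427 Y27.8711 F1451
G1 X169.9685 Y23.6969 F1451
G1 X168.4406 Y17.9948 F1451
G1 X169.9685 Y12.2927 F1451
G1 X174.1427 Y8.1185 F1451
G1 X179.8448 Y6.5906 F1451
G1 X185.5469 Y8.1185 F1451
G1 X189.7211 Y12.2927 F1451
G1 X191.2490 Y17.9948 F1451
M5
G00 X0.0000 Y0.0000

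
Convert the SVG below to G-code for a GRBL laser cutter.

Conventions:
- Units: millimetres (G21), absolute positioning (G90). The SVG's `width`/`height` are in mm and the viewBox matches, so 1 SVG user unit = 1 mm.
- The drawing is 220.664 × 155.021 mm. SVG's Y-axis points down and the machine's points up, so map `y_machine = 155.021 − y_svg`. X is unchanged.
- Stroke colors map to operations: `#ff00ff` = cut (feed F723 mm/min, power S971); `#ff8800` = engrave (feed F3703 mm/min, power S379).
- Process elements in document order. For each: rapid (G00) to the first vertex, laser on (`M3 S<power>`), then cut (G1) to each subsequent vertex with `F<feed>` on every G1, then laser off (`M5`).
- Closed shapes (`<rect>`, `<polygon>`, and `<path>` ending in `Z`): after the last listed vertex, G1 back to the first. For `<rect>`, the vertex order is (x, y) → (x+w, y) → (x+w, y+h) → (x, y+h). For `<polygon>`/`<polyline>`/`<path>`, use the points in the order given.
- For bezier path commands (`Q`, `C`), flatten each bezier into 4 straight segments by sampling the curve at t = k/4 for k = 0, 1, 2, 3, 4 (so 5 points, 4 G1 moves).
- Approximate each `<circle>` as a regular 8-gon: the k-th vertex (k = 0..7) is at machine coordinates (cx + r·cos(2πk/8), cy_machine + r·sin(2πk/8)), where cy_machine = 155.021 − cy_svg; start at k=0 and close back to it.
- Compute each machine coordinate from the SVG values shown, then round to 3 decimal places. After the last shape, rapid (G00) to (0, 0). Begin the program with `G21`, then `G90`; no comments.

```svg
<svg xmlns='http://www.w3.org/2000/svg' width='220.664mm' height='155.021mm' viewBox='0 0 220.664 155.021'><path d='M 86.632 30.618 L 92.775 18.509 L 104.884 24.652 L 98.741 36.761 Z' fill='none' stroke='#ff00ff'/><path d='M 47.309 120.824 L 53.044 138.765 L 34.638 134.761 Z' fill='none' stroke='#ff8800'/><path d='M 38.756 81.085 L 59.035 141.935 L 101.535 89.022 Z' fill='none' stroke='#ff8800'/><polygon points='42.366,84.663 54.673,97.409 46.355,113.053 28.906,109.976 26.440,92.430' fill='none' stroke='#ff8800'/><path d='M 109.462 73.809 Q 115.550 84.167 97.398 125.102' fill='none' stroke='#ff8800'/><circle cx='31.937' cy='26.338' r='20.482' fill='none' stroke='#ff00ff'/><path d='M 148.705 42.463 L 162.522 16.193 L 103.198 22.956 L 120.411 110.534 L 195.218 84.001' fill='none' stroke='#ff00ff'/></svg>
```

1 u = 1 mm; y_m = 155.021 − y.

[1] `<path>` regular polygon, #ff00ff→cut S971 F723: (86.632,124.403) → (92.775,136.512) → (104.884,130.369) → (98.741,118.260) → (86.632,124.403) (closed)

[2] `<path>` regular polygon, #ff8800→engrave S379 F3703: (47.309,34.197) → (53.044,16.256) → (34.638,20.260) → (47.309,34.197) (closed)

[3] `<path>` closed polygon, #ff8800→engrave S379 F3703: (38.756,73.936) → (59.035,13.086) → (101.535,65.999) → (38.756,73.936) (closed)

[4] `<polygon>` regular polygon, #ff8800→engrave S379 F3703: (42.366,70.358) → (54.673,57.612) → (46.355,41.968) → (28.906,45.045) → (26.440,62.591) → (42.366,70.358) (closed)

[5] `<path>` quadratic bezier, #ff8800→engrave S379 F3703: (109.462,81.212) → (110.991,74.122) → (109.490,63.210) → (104.959,48.475) → (97.398,29.919)

[6] `<circle>` circle, #ff00ff→cut S971 F723: (52.419,128.683) → (46.420,143.166) → (31.937,149.165) → (17.454,143.166) → (11.455,128.683) → (17.454,114.200) → (31.937,108.201) → (46.420,114.200) → (52.419,128.683) (closed)

[7] `<path>` open polyline, #ff00ff→cut S971 F723: (148.705,112.558) → (162.522,138.828) → (103.198,132.065) → (120.411,44.487) → (195.218,71.020)

G21
G90
G00 X86.632 Y124.403
M3 S971
G1 X92.775 Y136.512 F723
G1 X104.884 Y130.369 F723
G1 X98.741 Y118.260 F723
G1 X86.632 Y124.403 F723
M5
G00 X47.309 Y34.197
M3 S379
G1 X53.044 Y16.256 F3703
G1 X34.638 Y20.260 F3703
G1 X47.309 Y34.197 F3703
M5
G00 X38.756 Y73.936
M3 S379
G1 X59.035 Y13.086 F3703
G1 X101.535 Y65.999 F3703
G1 X38.756 Y73.936 F3703
M5
G00 X42.366 Y70.358
M3 S379
G1 X54.673 Y57.612 F3703
G1 X46.355 Y41.968 F3703
G1 X28.906 Y45.045 F3703
G1 X26.440 Y62.591 F3703
G1 X42.366 Y70.358 F3703
M5
G00 X109.462 Y81.212
M3 S379
G1 X110.991 Y74.122 F3703
G1 X109.490 Y63.210 F3703
G1 X104.959 Y48.475 F3703
G1 X97.398 Y29.919 F3703
M5
G00 X52.419 Y128.683
M3 S971
G1 X46.420 Y143.166 F723
G1 X31.937 Y149.165 F723
G1 X17.454 Y143.166 F723
G1 X11.455 Y128.683 F723
G1 X17.454 Y114.200 F723
G1 X31.937 Y108.201 F723
G1 X46.420 Y114.200 F723
G1 X52.419 Y128.683 F723
M5
G00 X148.705 Y112.558
M3 S971
G1 X162.522 Y138.828 F723
G1 X103.198 Y132.065 F723
G1 X120.411 Y44.487 F723
G1 X195.218 Y71.020 F723
M5
G00 X0.000 Y0.000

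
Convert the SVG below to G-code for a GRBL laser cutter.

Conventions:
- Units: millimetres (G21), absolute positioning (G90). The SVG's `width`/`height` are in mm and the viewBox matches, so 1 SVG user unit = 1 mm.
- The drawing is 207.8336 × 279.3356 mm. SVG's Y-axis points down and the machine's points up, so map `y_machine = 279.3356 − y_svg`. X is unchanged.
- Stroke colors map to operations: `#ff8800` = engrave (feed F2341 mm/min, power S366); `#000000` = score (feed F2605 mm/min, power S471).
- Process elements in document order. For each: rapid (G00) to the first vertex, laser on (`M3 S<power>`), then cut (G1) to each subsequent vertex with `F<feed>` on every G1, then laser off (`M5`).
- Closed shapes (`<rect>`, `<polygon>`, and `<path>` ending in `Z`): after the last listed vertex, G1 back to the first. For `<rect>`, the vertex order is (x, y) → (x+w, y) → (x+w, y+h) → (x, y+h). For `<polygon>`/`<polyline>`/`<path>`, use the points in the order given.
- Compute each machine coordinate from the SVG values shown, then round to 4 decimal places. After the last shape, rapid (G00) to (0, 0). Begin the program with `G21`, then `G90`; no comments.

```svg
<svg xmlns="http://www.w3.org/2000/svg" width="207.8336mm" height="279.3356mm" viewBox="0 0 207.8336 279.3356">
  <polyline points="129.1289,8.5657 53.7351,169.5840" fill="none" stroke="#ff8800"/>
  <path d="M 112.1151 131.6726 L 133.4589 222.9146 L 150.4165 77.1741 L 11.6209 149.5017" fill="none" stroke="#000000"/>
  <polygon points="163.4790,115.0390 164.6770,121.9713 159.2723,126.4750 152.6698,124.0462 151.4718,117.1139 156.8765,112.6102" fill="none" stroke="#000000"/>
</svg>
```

G21
G90
G00 X129.1289 Y270.7699
M3 S366
G1 X53.7351 Y109.7516 F2341
M5
G00 X112.1151 Y147.6630
M3 S471
G1 X133.4589 Y56.4210 F2605
G1 X150.4165 Y202.1615 F2605
G1 X11.6209 Y129.8339 F2605
M5
G00 X163.4790 Y164.2966
M3 S471
G1 X164.6770 Y157.3643 F2605
G1 X159.2723 Y152.8606 F2605
G1 X152.6698 Y155.2894 F2605
G1 X151.4718 Y162.2217 F2605
G1 X156.8765 Y166.7254 F2605
G1 X163.4790 Y164.2966 F2605
M5
G00 X0.0000 Y0.0000

1 u = 1 mm; y_m = 279.3356 − y.

[1] `<polyline>` line segment, #ff8800→engrave S366 F2341: (129.1289,270.7699) → (53.7351,109.7516)

[2] `<path>` open polyline, #000000→score S471 F2605: (112.1151,147.6630) → (133.4589,56.4210) → (150.4165,202.1615) → (11.6209,129.8339)

[3] `<polygon>` regular polygon, #000000→score S471 F2605: (163.4790,164.2966) → (164.6770,157.3643) → (159.2723,152.8606) → (152.6698,155.2894) → (151.4718,162.2217) → (156.8765,166.7254) → (163.4790,164.2966) (closed)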